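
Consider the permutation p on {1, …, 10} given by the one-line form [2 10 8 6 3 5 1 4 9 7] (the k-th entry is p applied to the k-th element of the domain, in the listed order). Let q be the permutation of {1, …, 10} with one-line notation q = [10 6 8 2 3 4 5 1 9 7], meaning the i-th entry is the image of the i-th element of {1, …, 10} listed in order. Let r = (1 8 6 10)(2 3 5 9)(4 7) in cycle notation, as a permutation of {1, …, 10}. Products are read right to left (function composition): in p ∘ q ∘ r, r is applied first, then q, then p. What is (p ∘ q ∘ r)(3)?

(p ∘ q ∘ r)(3) = p(q(r(3))). r(3) = 5, then q(5) = 3, then p(3) = 8, so the result is 8.

8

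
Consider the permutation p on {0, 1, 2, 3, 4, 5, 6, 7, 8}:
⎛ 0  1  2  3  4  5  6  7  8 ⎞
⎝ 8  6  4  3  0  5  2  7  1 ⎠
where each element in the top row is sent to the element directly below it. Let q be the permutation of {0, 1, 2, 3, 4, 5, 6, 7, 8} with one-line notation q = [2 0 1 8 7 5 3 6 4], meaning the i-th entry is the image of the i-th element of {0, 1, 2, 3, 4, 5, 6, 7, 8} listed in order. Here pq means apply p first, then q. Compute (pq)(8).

First apply p: p(8) = 1, then q(1) = 0. Thus (pq)(8) = 0.

0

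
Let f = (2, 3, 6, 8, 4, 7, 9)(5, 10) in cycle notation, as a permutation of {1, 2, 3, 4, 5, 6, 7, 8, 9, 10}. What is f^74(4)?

4 lies in the 7-cycle (2, 3, 6, 8, 4, 7, 9).
Since the cycle has length 7, f^74 acts on it the same as f^4 (74 mod 7 = 4).
Stepping 4 places around the cycle: 4 → 7 → 9 → 2 → 3.

3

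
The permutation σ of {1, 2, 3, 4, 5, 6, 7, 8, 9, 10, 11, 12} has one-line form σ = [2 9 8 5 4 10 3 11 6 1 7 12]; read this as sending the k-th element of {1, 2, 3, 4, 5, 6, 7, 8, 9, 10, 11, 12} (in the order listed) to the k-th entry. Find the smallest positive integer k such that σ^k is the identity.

20

Writing σ as disjoint cycles, the cycle lengths are 5, 4, 2, 1.
The order of σ is the least common multiple of its cycle lengths: lcm(5, 4, 2) = 20.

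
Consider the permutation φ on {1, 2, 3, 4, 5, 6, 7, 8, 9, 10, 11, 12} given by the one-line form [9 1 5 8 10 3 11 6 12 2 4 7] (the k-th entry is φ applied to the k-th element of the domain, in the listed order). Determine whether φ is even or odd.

In disjoint-cycle form the cycle lengths are 12.
A cycle is odd iff its length is even; φ has 1 even-length cycle, so sgn(φ) = (−1)^1 and φ is odd.

odd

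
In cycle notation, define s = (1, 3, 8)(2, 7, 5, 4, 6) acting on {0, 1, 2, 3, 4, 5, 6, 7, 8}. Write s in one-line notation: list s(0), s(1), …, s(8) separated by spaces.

0 3 7 8 6 4 2 5 1

Each element maps to the next entry in its cycle (wrapping to the front): 0↦0, 1↦3, 2↦7, 3↦8, 4↦6, 5↦4, 6↦2, 7↦5, 8↦1.
Listing these in domain order gives 0 3 7 8 6 4 2 5 1.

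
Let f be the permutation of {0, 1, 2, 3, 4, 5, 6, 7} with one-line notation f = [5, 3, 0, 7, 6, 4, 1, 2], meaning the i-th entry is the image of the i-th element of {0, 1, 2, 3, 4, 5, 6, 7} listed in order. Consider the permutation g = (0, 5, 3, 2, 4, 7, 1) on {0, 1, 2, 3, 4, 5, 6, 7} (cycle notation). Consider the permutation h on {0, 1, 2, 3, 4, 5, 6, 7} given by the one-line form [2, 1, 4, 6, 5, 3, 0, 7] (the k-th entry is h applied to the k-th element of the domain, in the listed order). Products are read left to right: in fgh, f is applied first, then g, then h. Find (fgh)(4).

0

(fgh)(4) = h(g(f(4))). f(4) = 6, then g(6) = 6, then h(6) = 0, so the result is 0.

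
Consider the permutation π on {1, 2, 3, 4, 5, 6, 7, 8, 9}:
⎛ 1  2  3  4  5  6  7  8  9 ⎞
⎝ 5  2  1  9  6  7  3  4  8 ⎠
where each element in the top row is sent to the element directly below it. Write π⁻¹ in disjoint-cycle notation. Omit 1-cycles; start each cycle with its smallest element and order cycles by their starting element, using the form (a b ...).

(1 3 7 6 5)(4 8 9)

First write π in disjoint cycles: (1 5 6 7 3)(4 9 8).
Reversing each cycle (and rotating so the smallest element leads) gives π⁻¹ = (1 3 7 6 5)(4 8 9).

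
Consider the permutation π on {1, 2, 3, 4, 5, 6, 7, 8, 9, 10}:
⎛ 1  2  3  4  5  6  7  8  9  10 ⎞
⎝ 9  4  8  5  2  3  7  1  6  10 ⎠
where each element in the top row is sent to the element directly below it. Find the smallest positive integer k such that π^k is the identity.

15

Writing π as disjoint cycles, the cycle lengths are 5, 3, 1, 1.
The order of π is the least common multiple of its cycle lengths: lcm(5, 3) = 15.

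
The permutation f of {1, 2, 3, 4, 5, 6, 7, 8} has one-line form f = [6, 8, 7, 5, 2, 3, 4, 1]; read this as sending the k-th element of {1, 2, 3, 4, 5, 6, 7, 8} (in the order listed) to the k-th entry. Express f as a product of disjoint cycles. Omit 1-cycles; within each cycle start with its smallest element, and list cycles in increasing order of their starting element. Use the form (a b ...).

Start at 1 and follow images: 1 → 6 → 3 → 7 → 4 → 5 → 2 → 8 → 1, giving the cycle (1 6 3 7 4 5 2 8).
Continuing from each remaining unvisited element yields (1 6 3 7 4 5 2 8).

(1 6 3 7 4 5 2 8)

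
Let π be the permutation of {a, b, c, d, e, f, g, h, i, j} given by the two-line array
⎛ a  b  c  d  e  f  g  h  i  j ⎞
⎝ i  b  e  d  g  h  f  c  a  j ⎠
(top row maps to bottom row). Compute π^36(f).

Tracing f → h → … returns to f after 5 steps, so f lies in a 5-cycle (c e g f h).
On a 5-cycle, π^5 is the identity, so π^36 = π^1 there (36 ≡ 1 mod 5).
Advancing 1 step from f: f → h.

h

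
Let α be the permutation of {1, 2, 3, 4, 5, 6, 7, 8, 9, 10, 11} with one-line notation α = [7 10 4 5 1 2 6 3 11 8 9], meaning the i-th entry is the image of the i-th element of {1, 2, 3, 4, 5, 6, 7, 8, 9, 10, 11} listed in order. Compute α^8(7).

Tracing 7 → 6 → … returns to 7 after 9 steps, so 7 lies in a 9-cycle (1 7 6 2 10 8 3 4 5).
Stepping 8 places around the cycle: 7 → 6 → 2 → 10 → 8 → 3 → 4 → 5 → 1.

1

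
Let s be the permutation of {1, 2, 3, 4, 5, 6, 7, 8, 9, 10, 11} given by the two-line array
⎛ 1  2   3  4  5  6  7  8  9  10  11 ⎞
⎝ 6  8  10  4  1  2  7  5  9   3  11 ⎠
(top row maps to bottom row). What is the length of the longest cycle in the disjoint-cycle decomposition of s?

Decomposing into disjoint cycles gives (1 6 2 8 5)(3 10); the longest has length 5.

5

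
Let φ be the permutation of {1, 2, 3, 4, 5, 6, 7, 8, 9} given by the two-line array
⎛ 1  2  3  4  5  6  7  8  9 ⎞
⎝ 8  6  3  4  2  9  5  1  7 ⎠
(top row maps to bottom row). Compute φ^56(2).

6

Tracing 2 → 6 → … returns to 2 after 5 steps, so 2 lies in a 5-cycle (2 6 9 7 5).
Since the cycle has length 5, φ^56 acts on it the same as φ^1 (56 mod 5 = 1).
Stepping 1 place around the cycle: 2 → 6.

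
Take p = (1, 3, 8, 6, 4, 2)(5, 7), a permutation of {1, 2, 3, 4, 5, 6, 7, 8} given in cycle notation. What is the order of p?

6

The disjoint cycles have lengths 6, 2.
The order of p is the least common multiple of its cycle lengths: lcm(6, 2) = 6.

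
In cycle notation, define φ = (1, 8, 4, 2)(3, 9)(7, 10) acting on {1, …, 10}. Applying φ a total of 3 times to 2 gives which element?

4

2 lies in the 4-cycle (1, 8, 4, 2).
Advancing 3 steps from 2: 2 → 1 → 8 → 4.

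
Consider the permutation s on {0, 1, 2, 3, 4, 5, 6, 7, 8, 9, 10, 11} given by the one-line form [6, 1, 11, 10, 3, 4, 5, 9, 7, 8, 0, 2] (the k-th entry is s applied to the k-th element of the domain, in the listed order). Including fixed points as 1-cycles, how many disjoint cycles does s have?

4

The cycle decomposition is (0 6 5 4 3 10)(1)(2 11)(7 9 8), which has 4 cycles (counting 1-cycles).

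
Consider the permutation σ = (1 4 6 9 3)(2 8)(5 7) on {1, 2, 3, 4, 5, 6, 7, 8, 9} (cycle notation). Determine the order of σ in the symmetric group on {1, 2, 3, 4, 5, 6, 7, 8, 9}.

10

The cycle type of σ is (5, 2, 2).
Since disjoint cycles commute, ord(σ) = lcm(5, 2, 2) = 10.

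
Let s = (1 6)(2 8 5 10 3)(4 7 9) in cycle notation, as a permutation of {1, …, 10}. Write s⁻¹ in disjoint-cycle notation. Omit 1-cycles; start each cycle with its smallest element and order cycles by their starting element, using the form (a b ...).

(1 6)(2 3 10 5 8)(4 9 7)

If s sends a → b within a cycle, s⁻¹ sends b → a; equivalently, reverse each cycle.
After reversing and putting each cycle's least element first, s⁻¹ = (1 6)(2 3 10 5 8)(4 9 7).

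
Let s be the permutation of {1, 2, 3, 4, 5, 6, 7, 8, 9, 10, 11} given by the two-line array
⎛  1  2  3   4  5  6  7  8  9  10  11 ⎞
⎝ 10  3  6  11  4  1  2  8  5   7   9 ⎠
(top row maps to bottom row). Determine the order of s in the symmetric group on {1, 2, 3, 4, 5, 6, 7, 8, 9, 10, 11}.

The disjoint-cycle form of s has cycle lengths 6, 4, 1.
Since disjoint cycles commute, ord(s) = lcm(6, 4) = 12.

12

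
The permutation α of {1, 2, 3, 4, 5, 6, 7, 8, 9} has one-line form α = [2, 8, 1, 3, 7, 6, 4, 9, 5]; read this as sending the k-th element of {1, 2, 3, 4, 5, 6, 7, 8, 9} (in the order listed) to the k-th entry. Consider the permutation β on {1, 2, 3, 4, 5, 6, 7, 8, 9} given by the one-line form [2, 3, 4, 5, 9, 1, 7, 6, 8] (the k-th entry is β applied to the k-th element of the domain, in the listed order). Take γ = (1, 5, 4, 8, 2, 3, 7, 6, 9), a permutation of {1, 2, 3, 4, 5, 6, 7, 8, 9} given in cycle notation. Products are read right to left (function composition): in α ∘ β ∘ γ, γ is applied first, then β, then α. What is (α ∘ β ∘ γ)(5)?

7

Apply the permutations in order: γ(5) = 4, then β(4) = 5, then α(5) = 7. So (α ∘ β ∘ γ)(5) = 7.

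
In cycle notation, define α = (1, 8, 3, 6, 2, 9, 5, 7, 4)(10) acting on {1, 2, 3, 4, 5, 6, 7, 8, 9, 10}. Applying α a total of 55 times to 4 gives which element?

1

4 lies in the 9-cycle (1, 8, 3, 6, 2, 9, 5, 7, 4).
Since the cycle has length 9, α^55 acts on it the same as α^1 (55 mod 9 = 1).
Advancing 1 step from 4: 4 → 1.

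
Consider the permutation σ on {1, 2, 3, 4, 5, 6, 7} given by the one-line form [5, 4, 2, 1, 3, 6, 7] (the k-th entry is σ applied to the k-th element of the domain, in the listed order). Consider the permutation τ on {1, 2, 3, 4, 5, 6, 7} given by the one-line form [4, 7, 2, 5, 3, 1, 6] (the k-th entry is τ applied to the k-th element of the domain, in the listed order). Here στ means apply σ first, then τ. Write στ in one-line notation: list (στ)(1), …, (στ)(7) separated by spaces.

(στ)(x) = τ(σ(x)). Computing each image: τ(σ(1)) = τ(5) = 3, τ(σ(2)) = τ(4) = 5, τ(σ(3)) = τ(2) = 7, τ(σ(4)) = τ(1) = 4, τ(σ(5)) = τ(3) = 2, τ(σ(6)) = τ(6) = 1, τ(σ(7)) = τ(7) = 6.
Hence στ = [3 5 7 4 2 1 6].

3 5 7 4 2 1 6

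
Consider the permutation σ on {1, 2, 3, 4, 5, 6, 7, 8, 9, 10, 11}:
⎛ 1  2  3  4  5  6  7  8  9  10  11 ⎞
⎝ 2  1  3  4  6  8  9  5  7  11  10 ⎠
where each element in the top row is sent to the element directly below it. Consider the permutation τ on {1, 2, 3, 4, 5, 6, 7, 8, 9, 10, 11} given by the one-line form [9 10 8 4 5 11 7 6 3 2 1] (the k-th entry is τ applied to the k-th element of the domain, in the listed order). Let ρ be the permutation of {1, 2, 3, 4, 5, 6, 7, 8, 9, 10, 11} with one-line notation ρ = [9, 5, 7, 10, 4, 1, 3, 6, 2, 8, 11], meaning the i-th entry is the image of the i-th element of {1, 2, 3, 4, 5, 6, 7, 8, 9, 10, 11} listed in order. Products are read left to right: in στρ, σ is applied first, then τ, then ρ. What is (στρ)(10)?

9

Chase 10: σ(10) = 11; τ(11) = 1; ρ(1) = 9. Hence (στρ)(10) = 9.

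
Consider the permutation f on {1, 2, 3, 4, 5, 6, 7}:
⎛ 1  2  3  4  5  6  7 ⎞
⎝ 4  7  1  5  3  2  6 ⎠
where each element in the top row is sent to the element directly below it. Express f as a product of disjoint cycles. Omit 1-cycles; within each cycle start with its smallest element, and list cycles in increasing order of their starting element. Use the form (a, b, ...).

Start at 1 and follow images: 1 → 4 → 5 → 3 → 1, giving the cycle (1, 4, 5, 3).
Continuing from each remaining unvisited element yields (1, 4, 5, 3)(2, 7, 6).

(1, 4, 5, 3)(2, 7, 6)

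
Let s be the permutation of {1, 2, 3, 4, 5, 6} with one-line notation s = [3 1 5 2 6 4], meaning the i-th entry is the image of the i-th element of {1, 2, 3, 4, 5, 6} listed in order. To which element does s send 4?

2

4 is element number 4 of the domain, and entry number 4 of the one-line form is 2, so s(4) = 2.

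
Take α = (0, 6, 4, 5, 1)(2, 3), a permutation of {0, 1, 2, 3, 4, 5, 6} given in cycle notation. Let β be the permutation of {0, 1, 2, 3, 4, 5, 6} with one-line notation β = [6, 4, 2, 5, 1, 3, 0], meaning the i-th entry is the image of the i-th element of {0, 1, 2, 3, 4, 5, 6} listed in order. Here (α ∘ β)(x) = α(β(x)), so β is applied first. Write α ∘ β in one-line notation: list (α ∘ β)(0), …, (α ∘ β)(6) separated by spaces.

4 5 3 1 0 2 6

For each element, apply β then α: 0 → 6 → 4; 1 → 4 → 5; 2 → 2 → 3; 3 → 5 → 1; 4 → 1 → 0; 5 → 3 → 2; 6 → 0 → 6.
So α ∘ β in one-line form is 4 5 3 1 0 2 6.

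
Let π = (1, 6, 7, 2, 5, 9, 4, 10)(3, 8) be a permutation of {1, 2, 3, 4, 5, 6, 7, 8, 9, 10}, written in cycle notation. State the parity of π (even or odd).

The cycle lengths are 8, 2.
A cycle of length ℓ contributes ℓ−1 transpositions, so π is a product of 7 + 1 = 8 transpositions — even.

even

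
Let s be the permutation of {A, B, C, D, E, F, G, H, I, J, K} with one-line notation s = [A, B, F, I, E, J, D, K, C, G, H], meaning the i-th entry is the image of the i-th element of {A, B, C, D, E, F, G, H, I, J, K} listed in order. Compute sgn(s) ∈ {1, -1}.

In disjoint-cycle form the cycle lengths are 6, 2, 1, 1, 1.
A cycle of length ℓ contributes ℓ−1 transpositions, so s is a product of 5 + 1 = 6 transpositions — even.

1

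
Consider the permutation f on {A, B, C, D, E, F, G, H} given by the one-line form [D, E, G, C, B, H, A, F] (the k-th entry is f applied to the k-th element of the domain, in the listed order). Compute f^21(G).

A

Tracing G → A → … returns to G after 4 steps, so G lies in a 4-cycle (A, D, C, G).
Since the cycle has length 4, f^21 acts on it the same as f^1 (21 mod 4 = 1).
Advancing 1 step from G: G → A.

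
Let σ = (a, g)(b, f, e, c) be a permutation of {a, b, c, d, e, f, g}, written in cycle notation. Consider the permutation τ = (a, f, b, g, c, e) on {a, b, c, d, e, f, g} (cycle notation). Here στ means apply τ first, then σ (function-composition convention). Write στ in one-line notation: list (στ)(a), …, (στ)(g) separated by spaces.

For each element, apply τ then σ: a → f → e; b → g → a; c → e → c; d → d → d; e → a → g; f → b → f; g → c → b.
Collecting the images, στ = [e a c d g f b].

e a c d g f b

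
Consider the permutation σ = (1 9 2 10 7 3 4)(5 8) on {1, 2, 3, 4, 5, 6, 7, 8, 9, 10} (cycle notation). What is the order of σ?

14

The cycle type of σ is (7, 2, 1).
Since disjoint cycles commute, ord(σ) = lcm(7, 2) = 14.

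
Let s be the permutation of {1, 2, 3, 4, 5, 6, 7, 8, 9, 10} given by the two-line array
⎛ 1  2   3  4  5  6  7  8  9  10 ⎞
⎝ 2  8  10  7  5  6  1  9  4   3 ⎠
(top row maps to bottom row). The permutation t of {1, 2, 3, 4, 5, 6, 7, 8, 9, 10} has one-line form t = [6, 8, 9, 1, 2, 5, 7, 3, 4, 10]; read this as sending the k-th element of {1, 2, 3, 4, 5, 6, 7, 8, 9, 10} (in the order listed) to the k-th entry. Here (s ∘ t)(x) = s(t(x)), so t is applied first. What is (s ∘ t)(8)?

10

(s ∘ t)(8) = s(t(8)). t(8) = 3, then s(3) = 10. So (s ∘ t)(8) = 10.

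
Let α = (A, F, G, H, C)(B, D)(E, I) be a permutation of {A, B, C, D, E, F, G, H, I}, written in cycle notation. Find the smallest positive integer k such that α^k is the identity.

10

The cycle type of α is (5, 2, 2).
The order is lcm(5, 2, 2) = 10.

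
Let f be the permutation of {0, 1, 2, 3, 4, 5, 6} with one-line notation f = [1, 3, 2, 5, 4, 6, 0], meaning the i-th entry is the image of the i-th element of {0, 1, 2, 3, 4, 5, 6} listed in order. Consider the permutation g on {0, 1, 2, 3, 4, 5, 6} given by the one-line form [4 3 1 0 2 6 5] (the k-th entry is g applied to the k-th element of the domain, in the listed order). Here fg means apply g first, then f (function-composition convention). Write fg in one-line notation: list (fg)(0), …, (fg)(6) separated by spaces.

Chase each element through g then f: 0 → 4 → 4; 1 → 3 → 5; 2 → 1 → 3; 3 → 0 → 1; 4 → 2 → 2; 5 → 6 → 0; 6 → 5 → 6.
Collecting the images, fg = [4 5 3 1 2 0 6].

4 5 3 1 2 0 6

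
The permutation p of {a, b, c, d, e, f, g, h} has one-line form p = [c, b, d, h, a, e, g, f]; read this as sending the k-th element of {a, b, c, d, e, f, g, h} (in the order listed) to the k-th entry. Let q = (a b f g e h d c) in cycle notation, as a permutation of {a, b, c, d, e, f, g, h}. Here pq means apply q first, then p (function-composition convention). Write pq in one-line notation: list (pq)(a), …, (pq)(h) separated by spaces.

b e c d f g a h

For each element, apply q then p: a → b → b; b → f → e; c → a → c; d → c → d; e → h → f; f → g → g; g → e → a; h → d → h.
So pq in one-line form is b e c d f g a h.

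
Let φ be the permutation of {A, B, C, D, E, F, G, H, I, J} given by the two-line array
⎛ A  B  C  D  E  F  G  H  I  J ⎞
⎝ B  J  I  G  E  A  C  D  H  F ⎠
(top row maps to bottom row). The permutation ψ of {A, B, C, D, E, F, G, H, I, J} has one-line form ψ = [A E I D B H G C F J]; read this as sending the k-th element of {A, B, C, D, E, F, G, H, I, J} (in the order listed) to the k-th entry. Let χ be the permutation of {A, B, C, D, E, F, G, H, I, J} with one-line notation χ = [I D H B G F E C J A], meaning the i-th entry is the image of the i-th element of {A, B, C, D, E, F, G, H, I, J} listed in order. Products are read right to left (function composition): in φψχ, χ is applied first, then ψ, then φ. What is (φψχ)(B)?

G

Chase B: χ(B) = D; ψ(D) = D; φ(D) = G. Hence (φψχ)(B) = G.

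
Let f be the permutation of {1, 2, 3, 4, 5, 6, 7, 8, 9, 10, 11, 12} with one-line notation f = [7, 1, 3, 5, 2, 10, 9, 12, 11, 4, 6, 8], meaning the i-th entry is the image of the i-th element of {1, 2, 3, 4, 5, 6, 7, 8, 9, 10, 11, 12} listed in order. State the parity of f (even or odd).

In disjoint-cycle form the cycle lengths are 9, 2, 1.
A cycle of length ℓ contributes ℓ−1 transpositions, so f is a product of 8 + 1 = 9 transpositions — odd.

odd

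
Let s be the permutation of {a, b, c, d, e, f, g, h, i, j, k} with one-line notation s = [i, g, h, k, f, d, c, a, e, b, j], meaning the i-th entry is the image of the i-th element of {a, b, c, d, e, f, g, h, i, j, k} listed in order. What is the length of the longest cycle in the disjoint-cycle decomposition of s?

Decomposing into disjoint cycles gives (a i e f d k j b g c h); the longest has length 11.

11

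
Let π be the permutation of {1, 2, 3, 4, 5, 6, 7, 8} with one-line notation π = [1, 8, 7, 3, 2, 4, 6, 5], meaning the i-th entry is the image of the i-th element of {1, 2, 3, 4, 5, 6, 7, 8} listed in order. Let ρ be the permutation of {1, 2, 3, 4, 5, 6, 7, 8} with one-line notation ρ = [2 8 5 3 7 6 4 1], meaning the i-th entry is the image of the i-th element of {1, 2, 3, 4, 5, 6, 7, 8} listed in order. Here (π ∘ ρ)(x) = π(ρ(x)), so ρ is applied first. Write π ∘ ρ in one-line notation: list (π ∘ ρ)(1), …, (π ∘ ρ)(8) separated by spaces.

8 5 2 7 6 4 3 1

For each element, apply ρ then π: 1 → 2 → 8; 2 → 8 → 5; 3 → 5 → 2; 4 → 3 → 7; 5 → 7 → 6; 6 → 6 → 4; 7 → 4 → 3; 8 → 1 → 1.
Collecting the images, π ∘ ρ = [8 5 2 7 6 4 3 1].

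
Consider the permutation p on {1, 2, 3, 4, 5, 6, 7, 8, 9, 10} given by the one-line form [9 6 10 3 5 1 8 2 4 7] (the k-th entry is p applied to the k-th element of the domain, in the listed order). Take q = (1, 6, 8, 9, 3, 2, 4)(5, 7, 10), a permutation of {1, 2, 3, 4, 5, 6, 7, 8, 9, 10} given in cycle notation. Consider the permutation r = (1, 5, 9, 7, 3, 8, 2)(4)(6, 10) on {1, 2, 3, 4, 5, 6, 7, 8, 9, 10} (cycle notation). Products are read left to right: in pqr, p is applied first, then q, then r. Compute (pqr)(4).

Chase 4: p(4) = 3; q(3) = 2; r(2) = 1. Hence (pqr)(4) = 1.

1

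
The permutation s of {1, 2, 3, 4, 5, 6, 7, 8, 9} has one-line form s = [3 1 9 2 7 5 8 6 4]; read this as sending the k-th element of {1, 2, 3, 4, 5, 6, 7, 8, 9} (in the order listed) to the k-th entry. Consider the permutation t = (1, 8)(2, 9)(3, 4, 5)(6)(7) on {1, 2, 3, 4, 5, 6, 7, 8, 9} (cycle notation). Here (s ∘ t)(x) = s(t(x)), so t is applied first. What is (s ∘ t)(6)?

t(6) = 6, then s(6) = 5; composing gives (s ∘ t)(6) = 5.

5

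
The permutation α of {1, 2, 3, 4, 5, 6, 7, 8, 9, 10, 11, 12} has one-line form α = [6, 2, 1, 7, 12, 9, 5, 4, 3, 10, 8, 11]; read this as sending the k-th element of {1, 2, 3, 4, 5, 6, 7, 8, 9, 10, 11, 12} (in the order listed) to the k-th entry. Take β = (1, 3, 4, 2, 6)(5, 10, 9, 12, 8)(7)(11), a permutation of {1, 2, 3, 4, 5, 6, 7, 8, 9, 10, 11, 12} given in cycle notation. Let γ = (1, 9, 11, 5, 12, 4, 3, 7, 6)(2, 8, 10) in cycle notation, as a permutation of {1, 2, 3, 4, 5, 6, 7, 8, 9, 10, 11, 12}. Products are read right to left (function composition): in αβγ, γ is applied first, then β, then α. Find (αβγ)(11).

(αβγ)(11) = α(β(γ(11))). γ(11) = 5, then β(5) = 10, then α(10) = 10, so the result is 10.

10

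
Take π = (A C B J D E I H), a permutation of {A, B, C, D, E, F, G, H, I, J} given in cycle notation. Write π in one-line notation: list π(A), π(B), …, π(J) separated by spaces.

Image by image: A→C, B→J, C→B, D→E, E→I, F→F, G→G, H→A, I→H, J→D.
Listing these in domain order gives C J B E I F G A H D.

C J B E I F G A H D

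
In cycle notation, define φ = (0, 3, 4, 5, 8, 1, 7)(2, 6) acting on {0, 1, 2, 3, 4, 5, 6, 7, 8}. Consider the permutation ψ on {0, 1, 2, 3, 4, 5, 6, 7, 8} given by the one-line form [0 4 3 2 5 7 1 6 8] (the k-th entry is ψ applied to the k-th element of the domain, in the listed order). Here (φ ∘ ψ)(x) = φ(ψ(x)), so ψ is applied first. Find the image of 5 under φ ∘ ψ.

ψ(5) = 7, then φ(7) = 0; composing gives (φ ∘ ψ)(5) = 0.

0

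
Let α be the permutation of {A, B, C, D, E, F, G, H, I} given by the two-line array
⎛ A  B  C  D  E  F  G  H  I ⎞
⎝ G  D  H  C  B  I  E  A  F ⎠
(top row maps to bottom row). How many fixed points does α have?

0

No element satisfies α(x) = x, so there are 0 fixed points.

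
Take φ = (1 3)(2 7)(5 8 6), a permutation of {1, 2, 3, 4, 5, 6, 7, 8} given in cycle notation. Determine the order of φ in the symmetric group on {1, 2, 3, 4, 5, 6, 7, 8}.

6

The cycle type of φ is (3, 2, 2, 1).
The order of φ is the least common multiple of its cycle lengths: lcm(3, 2, 2) = 6.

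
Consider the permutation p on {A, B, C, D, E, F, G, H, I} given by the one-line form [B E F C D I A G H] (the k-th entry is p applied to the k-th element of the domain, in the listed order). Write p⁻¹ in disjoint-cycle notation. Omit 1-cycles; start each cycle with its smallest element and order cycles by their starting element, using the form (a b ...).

First write p in disjoint cycles: (A B E D C F I H G).
The inverse reverses every cycle; in canonical form, p⁻¹ = (A G H I F C D E B).

(A G H I F C D E B)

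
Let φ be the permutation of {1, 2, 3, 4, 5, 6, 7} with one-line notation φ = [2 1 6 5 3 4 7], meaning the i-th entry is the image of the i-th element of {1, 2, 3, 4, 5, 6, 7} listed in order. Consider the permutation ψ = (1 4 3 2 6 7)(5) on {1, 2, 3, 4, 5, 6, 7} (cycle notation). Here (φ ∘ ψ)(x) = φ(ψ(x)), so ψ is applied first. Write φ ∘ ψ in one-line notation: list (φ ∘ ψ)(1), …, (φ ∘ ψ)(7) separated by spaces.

(φ ∘ ψ)(x) = φ(ψ(x)). Computing each image: φ(ψ(1)) = φ(4) = 5, φ(ψ(2)) = φ(6) = 4, φ(ψ(3)) = φ(2) = 1, φ(ψ(4)) = φ(3) = 6, φ(ψ(5)) = φ(5) = 3, φ(ψ(6)) = φ(7) = 7, φ(ψ(7)) = φ(1) = 2.
Hence φ ∘ ψ = [5 4 1 6 3 7 2].

5 4 1 6 3 7 2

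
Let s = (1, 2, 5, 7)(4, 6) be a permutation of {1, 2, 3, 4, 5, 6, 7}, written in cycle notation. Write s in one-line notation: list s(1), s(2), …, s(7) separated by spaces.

Image by image: 1→2, 2→5, 3→3, 4→6, 5→7, 6→4, 7→1.
So the one-line form is 2 5 3 6 7 4 1.

2 5 3 6 7 4 1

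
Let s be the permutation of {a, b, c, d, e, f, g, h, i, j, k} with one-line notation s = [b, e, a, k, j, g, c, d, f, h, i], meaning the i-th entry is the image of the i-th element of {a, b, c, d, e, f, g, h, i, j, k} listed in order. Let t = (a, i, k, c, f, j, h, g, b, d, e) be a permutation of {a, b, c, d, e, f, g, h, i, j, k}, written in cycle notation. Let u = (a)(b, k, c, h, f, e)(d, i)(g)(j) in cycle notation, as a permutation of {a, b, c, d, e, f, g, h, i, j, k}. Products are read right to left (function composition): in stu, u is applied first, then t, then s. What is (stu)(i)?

j

Apply the permutations in order: u(i) = d, then t(d) = e, then s(e) = j. So (stu)(i) = j.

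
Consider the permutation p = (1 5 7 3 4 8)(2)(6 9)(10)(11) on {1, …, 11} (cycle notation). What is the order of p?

The cycle type of p is (6, 2, 1, 1, 1).
The order is lcm(6, 2) = 6.

6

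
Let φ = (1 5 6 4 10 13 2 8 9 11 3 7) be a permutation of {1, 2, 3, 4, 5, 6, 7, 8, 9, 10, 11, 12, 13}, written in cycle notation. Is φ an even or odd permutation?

The cycle lengths are 12, 1.
A cycle of length ℓ contributes ℓ−1 transpositions, so φ is a product of 11 transpositions — odd.

odd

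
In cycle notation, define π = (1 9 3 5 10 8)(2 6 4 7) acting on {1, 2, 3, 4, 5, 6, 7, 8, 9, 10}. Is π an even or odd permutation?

even

The cycle lengths are 6, 4.
A cycle of length ℓ contributes ℓ−1 transpositions, so π is a product of 5 + 3 = 8 transpositions — even.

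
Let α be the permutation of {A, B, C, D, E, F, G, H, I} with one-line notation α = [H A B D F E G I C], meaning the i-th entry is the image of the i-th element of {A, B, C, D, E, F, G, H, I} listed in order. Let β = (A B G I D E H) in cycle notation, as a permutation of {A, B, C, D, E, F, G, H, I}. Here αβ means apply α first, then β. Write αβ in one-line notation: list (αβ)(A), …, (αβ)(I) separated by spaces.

A B G E F H I D C

(αβ)(x) = β(α(x)). Computing each image: β(α(A)) = β(H) = A, β(α(B)) = β(A) = B, β(α(C)) = β(B) = G, β(α(D)) = β(D) = E, β(α(E)) = β(F) = F, β(α(F)) = β(E) = H, β(α(G)) = β(G) = I, β(α(H)) = β(I) = D, β(α(I)) = β(C) = C.
Hence αβ = [A B G E F H I D C].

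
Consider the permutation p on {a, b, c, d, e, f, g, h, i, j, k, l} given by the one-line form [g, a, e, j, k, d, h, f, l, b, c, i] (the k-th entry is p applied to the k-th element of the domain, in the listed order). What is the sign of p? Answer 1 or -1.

-1

In disjoint-cycle form the cycle lengths are 7, 3, 2.
A cycle of length ℓ contributes ℓ−1 transpositions, so p is a product of 6 + 2 + 1 = 9 transpositions — odd.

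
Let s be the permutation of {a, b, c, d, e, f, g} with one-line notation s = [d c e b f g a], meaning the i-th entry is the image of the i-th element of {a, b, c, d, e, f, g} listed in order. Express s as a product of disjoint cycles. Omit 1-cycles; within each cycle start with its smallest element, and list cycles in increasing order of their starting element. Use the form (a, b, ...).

Start at a and follow images: a → d → b → c → e → f → g → a, giving the cycle (a, d, b, c, e, f, g).
Repeating from the next unused element and collecting all non-trivial cycles gives (a, d, b, c, e, f, g).

(a, d, b, c, e, f, g)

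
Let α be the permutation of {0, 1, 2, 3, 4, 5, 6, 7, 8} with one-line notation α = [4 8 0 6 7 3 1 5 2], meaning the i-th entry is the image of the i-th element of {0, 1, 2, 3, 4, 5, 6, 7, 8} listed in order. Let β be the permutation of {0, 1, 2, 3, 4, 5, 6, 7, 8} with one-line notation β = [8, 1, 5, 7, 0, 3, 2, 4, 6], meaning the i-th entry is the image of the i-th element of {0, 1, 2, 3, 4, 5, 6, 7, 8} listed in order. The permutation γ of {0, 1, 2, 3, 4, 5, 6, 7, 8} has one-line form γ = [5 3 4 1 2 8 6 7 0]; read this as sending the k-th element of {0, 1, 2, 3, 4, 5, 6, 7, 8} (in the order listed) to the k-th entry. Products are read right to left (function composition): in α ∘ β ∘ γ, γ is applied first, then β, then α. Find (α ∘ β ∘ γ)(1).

5

(α ∘ β ∘ γ)(1) = α(β(γ(1))). γ(1) = 3, then β(3) = 7, then α(7) = 5, so the result is 5.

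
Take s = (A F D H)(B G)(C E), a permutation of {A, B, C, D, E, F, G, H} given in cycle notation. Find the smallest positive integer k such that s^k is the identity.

4

The cycle type of s is (4, 2, 2).
The order is lcm(4, 2, 2) = 4.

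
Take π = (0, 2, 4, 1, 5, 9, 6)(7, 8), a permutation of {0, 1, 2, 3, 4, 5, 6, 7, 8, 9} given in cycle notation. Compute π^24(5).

0

5 lies in the 7-cycle (0, 2, 4, 1, 5, 9, 6).
Powers repeat with period 7 on this cycle, and 24 mod 7 = 3, so π^24(5) = π^3(5).
Stepping 3 places around the cycle: 5 → 9 → 6 → 0.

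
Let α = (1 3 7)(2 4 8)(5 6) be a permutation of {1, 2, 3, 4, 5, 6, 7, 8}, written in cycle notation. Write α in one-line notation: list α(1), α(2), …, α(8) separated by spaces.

Image by image: 1→3, 2→4, 3→7, 4→8, 5→6, 6→5, 7→1, 8→2.
So the one-line form is 3 4 7 8 6 5 1 2.

3 4 7 8 6 5 1 2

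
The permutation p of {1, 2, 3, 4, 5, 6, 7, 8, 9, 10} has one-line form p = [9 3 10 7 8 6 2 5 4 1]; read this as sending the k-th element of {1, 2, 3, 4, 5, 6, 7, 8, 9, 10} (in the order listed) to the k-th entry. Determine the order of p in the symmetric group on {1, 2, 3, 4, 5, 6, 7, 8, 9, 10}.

Writing p as disjoint cycles, the cycle lengths are 7, 2, 1.
Since disjoint cycles commute, ord(p) = lcm(7, 2) = 14.

14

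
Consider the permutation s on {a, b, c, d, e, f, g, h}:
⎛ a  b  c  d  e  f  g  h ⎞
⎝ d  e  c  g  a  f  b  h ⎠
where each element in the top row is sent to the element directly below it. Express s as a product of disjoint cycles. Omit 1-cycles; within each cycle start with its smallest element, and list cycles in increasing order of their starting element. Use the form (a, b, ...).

From a: a → d → g → b → e → a, closing the cycle (a, d, g, b, e).
Repeating from the next unused element and collecting all non-trivial cycles gives (a, d, g, b, e).

(a, d, g, b, e)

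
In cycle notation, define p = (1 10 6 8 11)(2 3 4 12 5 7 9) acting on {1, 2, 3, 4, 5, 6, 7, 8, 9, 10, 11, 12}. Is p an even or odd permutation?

The cycle lengths are 7, 5.
A cycle is odd iff its length is even; p has 0 even-length cycles, so sgn(p) = (−1)^0 and p is even.

even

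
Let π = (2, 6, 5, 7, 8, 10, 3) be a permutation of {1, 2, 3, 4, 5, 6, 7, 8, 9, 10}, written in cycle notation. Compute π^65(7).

7 lies in the 7-cycle (2, 6, 5, 7, 8, 10, 3).
Powers repeat with period 7 on this cycle, and 65 mod 7 = 2, so π^65(7) = π^2(7).
Advancing 2 steps from 7: 7 → 8 → 10.

10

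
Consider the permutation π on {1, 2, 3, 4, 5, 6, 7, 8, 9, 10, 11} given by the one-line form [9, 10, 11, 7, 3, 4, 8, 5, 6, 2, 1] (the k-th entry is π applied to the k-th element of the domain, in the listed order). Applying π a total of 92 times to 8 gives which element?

Tracing 8 → 5 → … returns to 8 after 9 steps, so 8 lies in a 9-cycle (1, 9, 6, 4, 7, 8, 5, 3, 11).
Powers repeat with period 9 on this cycle, and 92 mod 9 = 2, so π^92(8) = π^2(8).
Advancing 2 steps from 8: 8 → 5 → 3.

3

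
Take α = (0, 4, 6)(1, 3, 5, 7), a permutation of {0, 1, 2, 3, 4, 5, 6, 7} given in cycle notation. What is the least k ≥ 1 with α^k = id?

12

The disjoint cycles have lengths 4, 3, 1.
The order is lcm(4, 3) = 12.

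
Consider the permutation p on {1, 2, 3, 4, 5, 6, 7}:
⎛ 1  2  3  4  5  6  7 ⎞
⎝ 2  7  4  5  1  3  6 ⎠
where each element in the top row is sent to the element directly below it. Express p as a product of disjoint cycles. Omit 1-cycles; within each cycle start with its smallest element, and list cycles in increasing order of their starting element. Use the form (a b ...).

(1 2 7 6 3 4 5)

Start at 1 and follow images: 1 → 2 → 7 → 6 → 3 → 4 → 5 → 1, giving the cycle (1 2 7 6 3 4 5).
Continuing from each remaining unvisited element yields (1 2 7 6 3 4 5).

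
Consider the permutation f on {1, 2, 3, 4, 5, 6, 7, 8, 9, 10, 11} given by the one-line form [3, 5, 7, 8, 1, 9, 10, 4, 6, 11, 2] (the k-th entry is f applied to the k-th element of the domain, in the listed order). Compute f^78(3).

7

Tracing 3 → 7 → … returns to 3 after 7 steps, so 3 lies in a 7-cycle (1 3 7 10 11 2 5).
On a 7-cycle, f^7 is the identity, so f^78 = f^1 there (78 ≡ 1 mod 7).
Advancing 1 step from 3: 3 → 7.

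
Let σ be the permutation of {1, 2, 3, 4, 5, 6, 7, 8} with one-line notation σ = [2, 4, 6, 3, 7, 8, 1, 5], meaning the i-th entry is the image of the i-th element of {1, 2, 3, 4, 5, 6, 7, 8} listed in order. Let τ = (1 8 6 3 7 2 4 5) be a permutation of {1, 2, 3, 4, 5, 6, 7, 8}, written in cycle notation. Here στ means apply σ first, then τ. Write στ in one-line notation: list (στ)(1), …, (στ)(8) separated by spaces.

Chase each element through σ then τ: 1 → 2 → 4; 2 → 4 → 5; 3 → 6 → 3; 4 → 3 → 7; 5 → 7 → 2; 6 → 8 → 6; 7 → 1 → 8; 8 → 5 → 1.
Collecting the images, στ = [4 5 3 7 2 6 8 1].

4 5 3 7 2 6 8 1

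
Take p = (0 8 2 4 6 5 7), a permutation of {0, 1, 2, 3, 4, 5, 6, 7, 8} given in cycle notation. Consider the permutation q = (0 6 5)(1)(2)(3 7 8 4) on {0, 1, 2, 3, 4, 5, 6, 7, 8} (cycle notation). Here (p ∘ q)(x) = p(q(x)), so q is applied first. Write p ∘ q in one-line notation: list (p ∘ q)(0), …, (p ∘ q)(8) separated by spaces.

5 1 4 0 3 8 7 2 6

(p ∘ q)(x) = p(q(x)). Computing each image: p(q(0)) = p(6) = 5, p(q(1)) = p(1) = 1, p(q(2)) = p(2) = 4, p(q(3)) = p(7) = 0, p(q(4)) = p(3) = 3, p(q(5)) = p(0) = 8, p(q(6)) = p(5) = 7, p(q(7)) = p(8) = 2, p(q(8)) = p(4) = 6.
Hence p ∘ q = [5 1 4 0 3 8 7 2 6].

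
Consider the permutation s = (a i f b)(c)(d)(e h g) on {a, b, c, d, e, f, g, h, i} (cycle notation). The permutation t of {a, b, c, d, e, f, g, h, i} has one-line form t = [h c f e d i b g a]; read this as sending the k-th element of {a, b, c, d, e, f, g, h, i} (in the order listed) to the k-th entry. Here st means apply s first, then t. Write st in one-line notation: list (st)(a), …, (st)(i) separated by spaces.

(st)(x) = t(s(x)). Computing each image: t(s(a)) = t(i) = a, t(s(b)) = t(a) = h, t(s(c)) = t(c) = f, t(s(d)) = t(d) = e, t(s(e)) = t(h) = g, t(s(f)) = t(b) = c, t(s(g)) = t(e) = d, t(s(h)) = t(g) = b, t(s(i)) = t(f) = i.
Hence st = [a h f e g c d b i].

a h f e g c d b i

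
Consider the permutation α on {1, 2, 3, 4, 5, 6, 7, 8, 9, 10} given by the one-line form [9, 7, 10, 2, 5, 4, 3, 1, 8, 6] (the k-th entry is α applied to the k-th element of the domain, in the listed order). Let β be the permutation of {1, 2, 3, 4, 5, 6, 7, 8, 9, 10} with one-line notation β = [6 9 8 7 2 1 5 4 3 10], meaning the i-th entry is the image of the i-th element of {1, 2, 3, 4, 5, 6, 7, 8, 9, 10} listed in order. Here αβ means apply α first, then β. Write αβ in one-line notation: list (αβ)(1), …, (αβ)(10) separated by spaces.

(αβ)(x) = β(α(x)). Computing each image: β(α(1)) = β(9) = 3, β(α(2)) = β(7) = 5, β(α(3)) = β(10) = 10, β(α(4)) = β(2) = 9, β(α(5)) = β(5) = 2, β(α(6)) = β(4) = 7, β(α(7)) = β(3) = 8, β(α(8)) = β(1) = 6, β(α(9)) = β(8) = 4, β(α(10)) = β(6) = 1.
Hence αβ = [3 5 10 9 2 7 8 6 4 1].

3 5 10 9 2 7 8 6 4 1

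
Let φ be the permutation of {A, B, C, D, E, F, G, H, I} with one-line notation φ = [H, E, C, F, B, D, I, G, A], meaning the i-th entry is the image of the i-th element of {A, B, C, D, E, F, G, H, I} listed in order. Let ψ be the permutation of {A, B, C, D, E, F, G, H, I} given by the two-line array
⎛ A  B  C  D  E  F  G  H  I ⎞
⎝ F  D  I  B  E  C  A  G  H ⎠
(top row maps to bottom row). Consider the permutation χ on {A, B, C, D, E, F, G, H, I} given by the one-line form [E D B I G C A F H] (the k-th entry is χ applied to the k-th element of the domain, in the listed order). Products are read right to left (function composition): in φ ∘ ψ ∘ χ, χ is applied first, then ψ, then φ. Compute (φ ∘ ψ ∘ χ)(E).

H

(φ ∘ ψ ∘ χ)(E) = φ(ψ(χ(E))). χ(E) = G, then ψ(G) = A, then φ(A) = H, so the result is H.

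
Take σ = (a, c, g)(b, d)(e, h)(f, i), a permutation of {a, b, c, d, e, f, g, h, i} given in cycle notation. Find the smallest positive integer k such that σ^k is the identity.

6

The disjoint cycles have lengths 3, 2, 2, 2.
The order is lcm(3, 2, 2, 2) = 6.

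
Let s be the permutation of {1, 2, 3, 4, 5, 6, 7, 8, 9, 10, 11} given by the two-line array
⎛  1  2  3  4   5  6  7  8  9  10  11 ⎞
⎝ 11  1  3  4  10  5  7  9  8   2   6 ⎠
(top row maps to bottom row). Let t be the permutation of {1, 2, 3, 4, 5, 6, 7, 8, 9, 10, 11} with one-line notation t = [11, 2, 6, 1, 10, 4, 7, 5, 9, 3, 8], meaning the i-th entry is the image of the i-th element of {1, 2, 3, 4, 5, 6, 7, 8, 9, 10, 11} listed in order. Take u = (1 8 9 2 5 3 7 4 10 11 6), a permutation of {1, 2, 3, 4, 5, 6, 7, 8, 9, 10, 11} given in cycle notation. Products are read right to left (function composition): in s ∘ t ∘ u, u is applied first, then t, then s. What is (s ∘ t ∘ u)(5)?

Apply the permutations in order: u(5) = 3, then t(3) = 6, then s(6) = 5. So (s ∘ t ∘ u)(5) = 5.

5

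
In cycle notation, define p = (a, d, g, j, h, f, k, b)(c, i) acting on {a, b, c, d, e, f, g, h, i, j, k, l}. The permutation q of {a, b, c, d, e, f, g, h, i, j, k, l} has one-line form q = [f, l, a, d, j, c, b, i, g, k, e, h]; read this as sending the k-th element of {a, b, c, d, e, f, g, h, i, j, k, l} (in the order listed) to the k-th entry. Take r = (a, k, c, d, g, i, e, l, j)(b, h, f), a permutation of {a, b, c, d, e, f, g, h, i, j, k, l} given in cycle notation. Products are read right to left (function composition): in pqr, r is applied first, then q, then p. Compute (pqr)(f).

l

Chase f: r(f) = b; q(b) = l; p(l) = l. Hence (pqr)(f) = l.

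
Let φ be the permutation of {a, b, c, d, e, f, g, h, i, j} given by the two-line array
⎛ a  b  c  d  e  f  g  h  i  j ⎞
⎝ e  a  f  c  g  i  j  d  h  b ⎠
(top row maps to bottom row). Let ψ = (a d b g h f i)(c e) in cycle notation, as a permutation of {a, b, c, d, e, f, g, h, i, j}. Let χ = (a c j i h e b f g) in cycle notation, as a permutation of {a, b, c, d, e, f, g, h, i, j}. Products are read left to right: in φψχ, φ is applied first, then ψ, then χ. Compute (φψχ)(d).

Chase d: φ(d) = c; ψ(c) = e; χ(e) = b. Hence (φψχ)(d) = b.

b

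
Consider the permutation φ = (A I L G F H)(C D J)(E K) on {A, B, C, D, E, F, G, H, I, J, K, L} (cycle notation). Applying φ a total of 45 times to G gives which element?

G lies in the 6-cycle (A I L G F H).
Powers repeat with period 6 on this cycle, and 45 mod 6 = 3, so φ^45(G) = φ^3(G).
Stepping 3 places around the cycle: G → F → H → A.

A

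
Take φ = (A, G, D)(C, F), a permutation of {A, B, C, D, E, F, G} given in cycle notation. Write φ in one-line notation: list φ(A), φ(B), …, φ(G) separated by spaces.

Each element maps to the next entry in its cycle (wrapping to the front): A→G, B→B, C→F, D→A, E→E, F→C, G→D.
Listing these in domain order gives G B F A E C D.

G B F A E C D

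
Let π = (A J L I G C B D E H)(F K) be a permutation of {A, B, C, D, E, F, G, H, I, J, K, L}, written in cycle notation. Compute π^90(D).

D

D lies in the 10-cycle (A J L I G C B D E H).
Since the cycle has length 10, π^90 acts on it the same as π^0 (90 mod 10 = 0).
So π^90(D) = D.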